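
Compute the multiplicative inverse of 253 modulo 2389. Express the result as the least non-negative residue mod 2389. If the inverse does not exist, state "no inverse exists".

Extended Euclidean algorithm:
2389 = 9*253 + 112
253 = 2*112 + 29
112 = 3*29 + 25
29 = 1*25 + 4
25 = 6*4 + 1
4 = 4*1 + 0
Since gcd(253, 2389) = 1, back-substitute to write 1 as a combination:
1 = 25 − 6·4
1 = −6·29 + 7·25
1 = 7·112 − 27·29
1 = −27·253 + 61·112
1 = 61·2389 − 576·253
So 253·(-576) ≡ 1 (mod 2389), and -576 ≡ 1813 (mod 2389).

1813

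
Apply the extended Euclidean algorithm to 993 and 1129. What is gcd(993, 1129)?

1

Apply Euclid's algorithm to 1129 and 993:
1129 = 1·993 + 136
993 = 7·136 + 41
136 = 3·41 + 13
41 = 3·13 + 2
13 = 6·2 + 1
2 = 2·1 + 0
gcd(993, 1129) = 1.
Express as a combination:
1 = 13 − 6·2
1 = −6·41 + 19·13
1 = 19·136 − 63·41
1 = −63·993 + 460·136
1 = 460·1129 − 523·993
So 1 = (460)·1129 + (-523)·993.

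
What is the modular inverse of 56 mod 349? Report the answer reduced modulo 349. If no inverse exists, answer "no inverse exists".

Run Euclid on (349, 56):
349 = 6×56 + 13
56 = 4×13 + 4
13 = 3×4 + 1
4 = 4×1 + 0
The gcd is 1. Working backward:
1 = 13 − 3·4
1 = −3·56 + 13·13
1 = 13·349 − 81·56
Thus 56·(-81) ≡ 1 (mod 349); reducing, -81 mod 349 = 268.

268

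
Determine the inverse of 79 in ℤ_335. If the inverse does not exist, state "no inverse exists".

Extended Euclidean algorithm:
335 = 4*79 + 19
79 = 4*19 + 3
19 = 6*3 + 1
3 = 3*1 + 0
The gcd is 1. Working backward:
1 = 19 − 6·3
1 = −6·79 + 25·19
1 = 25·335 − 106·79
So 79·(-106) ≡ 1 (mod 335), and -106 ≡ 229 (mod 335).

229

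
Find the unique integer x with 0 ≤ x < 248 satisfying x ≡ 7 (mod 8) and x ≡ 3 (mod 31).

127

Write x = 7 + 8·k. Then 8·k ≡ 3 − 7 ≡ 27 (mod 31).
Need 8⁻¹ mod 31. Extended Euclid on (31, 8):
31 = 3*8 + 7
8 = 1*7 + 1
7 = 7*1 + 0
Back-substitute:
1 = 8 − 7
1 = −31 + 4·8
8⁻¹ ≡ 4 (mod 31), so k ≡ 4·27 ≡ 15 (mod 31).
x = 7 + 8·15 = 127.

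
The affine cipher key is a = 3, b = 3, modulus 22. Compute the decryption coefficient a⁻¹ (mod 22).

15

Extended Euclidean algorithm:
22 = 7×3 + 1
3 = 3×1 + 0
gcd = 1, so the inverse exists. Back-substitute:
1 = 22 − 7·3
Thus 3·(-7) ≡ 1 (mod 22); reducing, -7 mod 22 = 15.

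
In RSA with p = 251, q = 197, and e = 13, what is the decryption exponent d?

15077

φ(n) = (p−1)(q−1) = 250·196 = 49000.
Need d with 13·d ≡ 1 (mod 49000). Apply the extended Euclidean algorithm:
49000 = 3769·13 + 3
13 = 4·3 + 1
3 = 3·1 + 0
Back-substitute:
1 = 13 − 4·3
1 = −4·49000 + 15077·13
So 13·15077 ≡ 1 (mod 49000), hence d = 15077.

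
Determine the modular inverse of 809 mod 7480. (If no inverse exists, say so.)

gcd(7480, 809) by repeated division:
7480 = 9·809 + 199
809 = 4·199 + 13
199 = 15·13 + 4
13 = 3·4 + 1
4 = 4·1 + 0
gcd = 1, so the inverse exists. Back-substitute:
1 = 13 − 3·4
1 = −3·199 + 46·13
1 = 46·809 − 187·199
1 = −187·7480 + 1729·809
So 809·1729 ≡ 1 (mod 7480).

1729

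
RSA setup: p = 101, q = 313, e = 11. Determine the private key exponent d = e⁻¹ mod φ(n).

φ(n) = (p−1)(q−1) = 100·312 = 31200.
Need d with 11·d ≡ 1 (mod 31200). Apply the extended Euclidean algorithm:
31200 = 2836×11 + 4
11 = 2×4 + 3
4 = 1×3 + 1
3 = 3×1 + 0
Back-substitute:
1 = 4 − 3
1 = −11 + 3·4
1 = 3·31200 − 8509·11
So 11·(-8509) ≡ 1 (mod 31200), hence d ≡ -8509 ≡ 22691 (mod 31200).

22691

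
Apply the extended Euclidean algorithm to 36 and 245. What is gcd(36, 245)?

Repeated division:
245 = 6×36 + 29
36 = 1×29 + 7
29 = 4×7 + 1
7 = 7×1 + 0
gcd(36, 245) = 1.
Express as a combination:
1 = 29 − 4·7
1 = −4·36 + 5·29
1 = 5·245 − 34·36
So 1 = (5)·245 + (-34)·36.

1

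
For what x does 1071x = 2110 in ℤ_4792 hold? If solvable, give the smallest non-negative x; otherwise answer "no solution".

4266

First find gcd(1071, 4792):
4792 = 4*1071 + 508
1071 = 2*508 + 55
508 = 9*55 + 13
55 = 4*13 + 3
13 = 4*3 + 1
3 = 3*1 + 0
gcd = 1, so a unique solution mod 4792 exists.
Back-substitute for the Bézout coefficients:
1 = 13 − 4·3
1 = −4·55 + 17·13
1 = 17·508 − 157·55
1 = −157·1071 + 331·508
1 = 331·4792 − 1481·1071
So 1071·(-1481) ≡ 1 (mod 4792), giving 1071⁻¹ ≡ 3311.
x ≡ 1071⁻¹·2110 ≡ 3311·2110 ≡ 4266 (mod 4792).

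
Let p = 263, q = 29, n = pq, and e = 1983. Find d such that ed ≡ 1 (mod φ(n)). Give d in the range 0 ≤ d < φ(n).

2671

φ(n) = (p−1)(q−1) = 262·28 = 7336.
Need d with 1983·d ≡ 1 (mod 7336). Apply the extended Euclidean algorithm:
7336 = 3×1983 + 1387
1983 = 1×1387 + 596
1387 = 2×596 + 195
596 = 3×195 + 11
195 = 17×11 + 8
11 = 1×8 + 3
8 = 2×3 + 2
3 = 1×2 + 1
2 = 2×1 + 0
Back-substitute:
1 = 3 − 2
1 = −8 + 3·3
1 = 3·11 − 4·8
1 = −4·195 + 71·11
1 = 71·596 − 217·195
1 = −217·1387 + 505·596
1 = 505·1983 − 722·1387
1 = −722·7336 + 2671·1983
So 1983·2671 ≡ 1 (mod 7336), hence d = 2671.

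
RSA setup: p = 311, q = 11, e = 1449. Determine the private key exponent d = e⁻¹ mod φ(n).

φ(n) = (p−1)(q−1) = 310·10 = 3100.
Need d with 1449·d ≡ 1 (mod 3100). Apply the extended Euclidean algorithm:
3100 = 2×1449 + 202
1449 = 7×202 + 35
202 = 5×35 + 27
35 = 1×27 + 8
27 = 3×8 + 3
8 = 2×3 + 2
3 = 1×2 + 1
2 = 2×1 + 0
Back-substitute:
1 = 3 − 2
1 = −8 + 3·3
1 = 3·27 − 10·8
1 = −10·35 + 13·27
1 = 13·202 − 75·35
1 = −75·1449 + 538·202
1 = 538·3100 − 1151·1449
So 1449·(-1151) ≡ 1 (mod 3100), hence d ≡ -1151 ≡ 1949 (mod 3100).

1949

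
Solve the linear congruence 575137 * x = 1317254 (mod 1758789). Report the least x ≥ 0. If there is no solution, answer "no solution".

First find gcd(575137, 1758789):
1758789 = 3*575137 + 33378
575137 = 17*33378 + 7711
33378 = 4*7711 + 2534
7711 = 3*2534 + 109
2534 = 23*109 + 27
109 = 4*27 + 1
27 = 27*1 + 0
gcd = 1, so a unique solution mod 1758789 exists.
Back-substitute for the Bézout coefficients:
1 = 109 − 4·27
1 = −4·2534 + 93·109
1 = 93·7711 − 283·2534
1 = −283·33378 + 1225·7711
1 = 1225·575137 − 21108·33378
1 = −21108·1758789 + 64549·575137
So 575137·(64549) ≡ 1 (mod 1758789), giving 575137⁻¹ ≡ 64549.
x ≡ 575137⁻¹·1317254 ≡ 64549·1317254 ≡ 533030 (mod 1758789).

533030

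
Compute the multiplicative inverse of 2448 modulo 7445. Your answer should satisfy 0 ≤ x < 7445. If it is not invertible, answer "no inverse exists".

5897

Extended Euclidean algorithm:
7445 = 3×2448 + 101
2448 = 24×101 + 24
101 = 4×24 + 5
24 = 4×5 + 4
5 = 1×4 + 1
4 = 4×1 + 0
Since gcd(2448, 7445) = 1, back-substitute to write 1 as a combination:
1 = 5 − 4
1 = −24 + 5·5
1 = 5·101 − 21·24
1 = −21·2448 + 509·101
1 = 509·7445 − 1548·2448
Hence 2448⁻¹ ≡ -1548 ≡ 5897 (mod 7445).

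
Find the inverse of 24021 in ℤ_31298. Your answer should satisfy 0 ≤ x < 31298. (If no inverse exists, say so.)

1815

Apply the Euclidean algorithm to 31298 and 24021:
31298 = 1·24021 + 7277
24021 = 3·7277 + 2190
7277 = 3·2190 + 707
2190 = 3·707 + 69
707 = 10·69 + 17
69 = 4·17 + 1
17 = 17·1 + 0
gcd = 1, so the inverse exists. Back-substitute:
1 = 69 − 4·17
1 = −4·707 + 41·69
1 = 41·2190 − 127·707
1 = −127·7277 + 422·2190
1 = 422·24021 − 1393·7277
1 = −1393·31298 + 1815·24021
So 24021·1815 ≡ 1 (mod 31298).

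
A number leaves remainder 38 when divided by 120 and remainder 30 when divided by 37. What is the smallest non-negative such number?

Write x = 38 + 120·k. Then 120·k ≡ 30 − 38 ≡ 29 (mod 37).
Need 120⁻¹ mod 37. Extended Euclid on (37, 9):
37 = 4*9 + 1
9 = 9*1 + 0
Back-substitute:
1 = 37 − 4·9
120⁻¹ ≡ 33 (mod 37), so k ≡ 33·29 ≡ 32 (mod 37).
x = 38 + 120·32 = 3878.

3878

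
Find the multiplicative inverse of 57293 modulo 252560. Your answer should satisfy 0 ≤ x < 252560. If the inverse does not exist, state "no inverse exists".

61477

gcd(252560, 57293) by repeated division:
252560 = 4*57293 + 23388
57293 = 2*23388 + 10517
23388 = 2*10517 + 2354
10517 = 4*2354 + 1101
2354 = 2*1101 + 152
1101 = 7*152 + 37
152 = 4*37 + 4
37 = 9*4 + 1
4 = 4*1 + 0
gcd = 1, so the inverse exists. Back-substitute:
1 = 37 − 9·4
1 = −9·152 + 37·37
1 = 37·1101 − 268·152
1 = −268·2354 + 573·1101
1 = 573·10517 − 2560·2354
1 = −2560·23388 + 5693·10517
1 = 5693·57293 − 13946·23388
1 = −13946·252560 + 61477·57293
So 57293·61477 ≡ 1 (mod 252560).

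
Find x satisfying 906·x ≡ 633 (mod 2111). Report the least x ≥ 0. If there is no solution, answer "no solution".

1196

First find gcd(906, 2111):
2111 = 2*906 + 299
906 = 3*299 + 9
299 = 33*9 + 2
9 = 4*2 + 1
2 = 2*1 + 0
gcd = 1, so a unique solution mod 2111 exists.
Back-substitute for the Bézout coefficients:
1 = 9 − 4·2
1 = −4·299 + 133·9
1 = 133·906 − 403·299
1 = −403·2111 + 939·906
So 906·(939) ≡ 1 (mod 2111), giving 906⁻¹ ≡ 939.
x ≡ 906⁻¹·633 ≡ 939·633 ≡ 1196 (mod 2111).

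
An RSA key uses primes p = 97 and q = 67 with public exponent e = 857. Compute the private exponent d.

φ(n) = (p−1)(q−1) = 96·66 = 6336.
Need d with 857·d ≡ 1 (mod 6336). Apply the extended Euclidean algorithm:
6336 = 7·857 + 337
857 = 2·337 + 183
337 = 1·183 + 154
183 = 1·154 + 29
154 = 5·29 + 9
29 = 3·9 + 2
9 = 4·2 + 1
2 = 2·1 + 0
Back-substitute:
1 = 9 − 4·2
1 = −4·29 + 13·9
1 = 13·154 − 69·29
1 = −69·183 + 82·154
1 = 82·337 − 151·183
1 = −151·857 + 384·337
1 = 384·6336 − 2839·857
So 857·(-2839) ≡ 1 (mod 6336), hence d ≡ -2839 ≡ 3497 (mod 6336).

3497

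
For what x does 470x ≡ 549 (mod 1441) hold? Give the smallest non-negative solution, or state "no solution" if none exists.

1016

First find gcd(470, 1441):
1441 = 3·470 + 31
470 = 15·31 + 5
31 = 6·5 + 1
5 = 5·1 + 0
gcd = 1, so a unique solution mod 1441 exists.
Back-substitute for the Bézout coefficients:
1 = 31 − 6·5
1 = −6·470 + 91·31
1 = 91·1441 − 279·470
So 470·(-279) ≡ 1 (mod 1441), giving 470⁻¹ ≡ 1162.
x ≡ 470⁻¹·549 ≡ 1162·549 ≡ 1016 (mod 1441).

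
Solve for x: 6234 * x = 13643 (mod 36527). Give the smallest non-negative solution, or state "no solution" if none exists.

First find gcd(6234, 36527):
36527 = 5*6234 + 5357
6234 = 1*5357 + 877
5357 = 6*877 + 95
877 = 9*95 + 22
95 = 4*22 + 7
22 = 3*7 + 1
7 = 7*1 + 0
gcd = 1, so a unique solution mod 36527 exists.
Back-substitute for the Bézout coefficients:
1 = 22 − 3·7
1 = −3·95 + 13·22
1 = 13·877 − 120·95
1 = −120·5357 + 733·877
1 = 733·6234 − 853·5357
1 = −853·36527 + 4998·6234
So 6234·(4998) ≡ 1 (mod 36527), giving 6234⁻¹ ≡ 4998.
x ≡ 6234⁻¹·13643 ≡ 4998·13643 ≡ 28332 (mod 36527).

28332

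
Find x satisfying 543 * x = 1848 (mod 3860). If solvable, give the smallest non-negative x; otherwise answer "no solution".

2136

First find gcd(543, 3860):
3860 = 7×543 + 59
543 = 9×59 + 12
59 = 4×12 + 11
12 = 1×11 + 1
11 = 11×1 + 0
gcd = 1, so a unique solution mod 3860 exists.
Back-substitute for the Bézout coefficients:
1 = 12 − 11
1 = −59 + 5·12
1 = 5·543 − 46·59
1 = −46·3860 + 327·543
So 543·(327) ≡ 1 (mod 3860), giving 543⁻¹ ≡ 327.
x ≡ 543⁻¹·1848 ≡ 327·1848 ≡ 2136 (mod 3860).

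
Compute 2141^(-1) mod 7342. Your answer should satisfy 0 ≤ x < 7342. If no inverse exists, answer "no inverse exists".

5137

Run Euclid on (7342, 2141):
7342 = 3·2141 + 919
2141 = 2·919 + 303
919 = 3·303 + 10
303 = 30·10 + 3
10 = 3·3 + 1
3 = 3·1 + 0
The gcd is 1. Working backward:
1 = 10 − 3·3
1 = −3·303 + 91·10
1 = 91·919 − 276·303
1 = −276·2141 + 643·919
1 = 643·7342 − 2205·2141
Thus 2141·(-2205) ≡ 1 (mod 7342); reducing, -2205 mod 7342 = 5137.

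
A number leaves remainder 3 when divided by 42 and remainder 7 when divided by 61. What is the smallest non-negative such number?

Write x = 3 + 42·k. Then 42·k ≡ 7 − 3 ≡ 4 (mod 61).
Need 42⁻¹ mod 61. Extended Euclid on (61, 42):
61 = 1*42 + 19
42 = 2*19 + 4
19 = 4*4 + 3
4 = 1*3 + 1
3 = 3*1 + 0
Back-substitute:
1 = 4 − 3
1 = −19 + 5·4
1 = 5·42 − 11·19
1 = −11·61 + 16·42
42⁻¹ ≡ 16 (mod 61), so k ≡ 16·4 ≡ 3 (mod 61).
x = 3 + 42·3 = 129.

129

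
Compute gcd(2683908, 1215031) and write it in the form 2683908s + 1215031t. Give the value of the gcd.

1

Apply Euclid's algorithm to 2683908 and 1215031:
2683908 = 2×1215031 + 253846
1215031 = 4×253846 + 199647
253846 = 1×199647 + 54199
199647 = 3×54199 + 37050
54199 = 1×37050 + 17149
37050 = 2×17149 + 2752
17149 = 6×2752 + 637
2752 = 4×637 + 204
637 = 3×204 + 25
204 = 8×25 + 4
25 = 6×4 + 1
4 = 4×1 + 0
gcd(2683908, 1215031) = 1.
Working backward:
1 = 25 − 6·4
1 = −6·204 + 49·25
1 = 49·637 − 153·204
1 = −153·2752 + 661·637
1 = 661·17149 − 4119·2752
1 = −4119·37050 + 8899·17149
1 = 8899·54199 − 13018·37050
1 = −13018·199647 + 47953·54199
1 = 47953·253846 − 60971·199647
1 = −60971·1215031 + 291837·253846
1 = 291837·2683908 − 644645·1215031
So 1 = (291837)·2683908 + (-644645)·1215031.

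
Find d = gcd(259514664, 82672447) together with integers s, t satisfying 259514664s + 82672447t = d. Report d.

1

Euclidean algorithm:
259514664 = 3·82672447 + 11497323
82672447 = 7·11497323 + 2191186
11497323 = 5·2191186 + 541393
2191186 = 4·541393 + 25614
541393 = 21·25614 + 3499
25614 = 7·3499 + 1121
3499 = 3·1121 + 136
1121 = 8·136 + 33
136 = 4·33 + 4
33 = 8·4 + 1
4 = 4·1 + 0
gcd(259514664, 82672447) = 1.
Express as a combination:
1 = 33 − 8·4
1 = −8·136 + 33·33
1 = 33·1121 − 272·136
1 = −272·3499 + 849·1121
1 = 849·25614 − 6215·3499
1 = −6215·541393 + 131364·25614
1 = 131364·2191186 − 531671·541393
1 = −531671·11497323 + 2789719·2191186
1 = 2789719·82672447 − 20059704·11497323
1 = −20059704·259514664 + 62968831·82672447
So 1 = (-20059704)·259514664 + (62968831)·82672447.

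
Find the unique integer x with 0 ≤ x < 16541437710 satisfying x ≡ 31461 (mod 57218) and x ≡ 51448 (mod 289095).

13534033873

Write x = 31461 + 57218·k. Then 57218·k ≡ 51448 − 31461 ≡ 19987 (mod 289095).
Need 57218⁻¹ mod 289095. Extended Euclid on (289095, 57218):
289095 = 5×57218 + 3005
57218 = 19×3005 + 123
3005 = 24×123 + 53
123 = 2×53 + 17
53 = 3×17 + 2
17 = 8×2 + 1
2 = 2×1 + 0
Back-substitute:
1 = 17 − 8·2
1 = −8·53 + 25·17
1 = 25·123 − 58·53
1 = −58·3005 + 1417·123
1 = 1417·57218 − 26981·3005
1 = −26981·289095 + 136322·57218
57218⁻¹ ≡ 136322 (mod 289095), so k ≡ 136322·19987 ≡ 236534 (mod 289095).
x = 31461 + 57218·236534 = 13534033873.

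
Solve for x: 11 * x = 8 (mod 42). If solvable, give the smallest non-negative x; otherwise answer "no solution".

First find gcd(11, 42):
42 = 3×11 + 9
11 = 1×9 + 2
9 = 4×2 + 1
2 = 2×1 + 0
gcd = 1, so a unique solution mod 42 exists.
Back-substitute for the Bézout coefficients:
1 = 9 − 4·2
1 = −4·11 + 5·9
1 = 5·42 − 19·11
So 11·(-19) ≡ 1 (mod 42), giving 11⁻¹ ≡ 23.
x ≡ 11⁻¹·8 ≡ 23·8 ≡ 16 (mod 42).

16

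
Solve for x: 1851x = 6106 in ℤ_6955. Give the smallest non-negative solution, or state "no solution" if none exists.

4531

First find gcd(1851, 6955):
6955 = 3·1851 + 1402
1851 = 1·1402 + 449
1402 = 3·449 + 55
449 = 8·55 + 9
55 = 6·9 + 1
9 = 9·1 + 0
gcd = 1, so a unique solution mod 6955 exists.
Back-substitute for the Bézout coefficients:
1 = 55 − 6·9
1 = −6·449 + 49·55
1 = 49·1402 − 153·449
1 = −153·1851 + 202·1402
1 = 202·6955 − 759·1851
So 1851·(-759) ≡ 1 (mod 6955), giving 1851⁻¹ ≡ 6196.
x ≡ 1851⁻¹·6106 ≡ 6196·6106 ≡ 4531 (mod 6955).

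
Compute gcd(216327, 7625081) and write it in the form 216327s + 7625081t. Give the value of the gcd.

1

Repeated division:
7625081 = 35*216327 + 53636
216327 = 4*53636 + 1783
53636 = 30*1783 + 146
1783 = 12*146 + 31
146 = 4*31 + 22
31 = 1*22 + 9
22 = 2*9 + 4
9 = 2*4 + 1
4 = 4*1 + 0
gcd(216327, 7625081) = 1.
Working backward:
1 = 9 − 2·4
1 = −2·22 + 5·9
1 = 5·31 − 7·22
1 = −7·146 + 33·31
1 = 33·1783 − 403·146
1 = −403·53636 + 12123·1783
1 = 12123·216327 − 48895·53636
1 = −48895·7625081 + 1723448·216327
So 1 = (-48895)·7625081 + (1723448)·216327.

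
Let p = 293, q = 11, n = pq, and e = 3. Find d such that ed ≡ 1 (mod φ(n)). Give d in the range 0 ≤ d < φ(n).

1947

φ(n) = (p−1)(q−1) = 292·10 = 2920.
Need d with 3·d ≡ 1 (mod 2920). Apply the extended Euclidean algorithm:
2920 = 973*3 + 1
3 = 3*1 + 0
Back-substitute:
1 = 2920 − 973·3
So 3·(-973) ≡ 1 (mod 2920), hence d ≡ -973 ≡ 1947 (mod 2920).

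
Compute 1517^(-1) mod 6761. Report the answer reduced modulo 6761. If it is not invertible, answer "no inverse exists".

1600

Extended Euclidean algorithm:
6761 = 4×1517 + 693
1517 = 2×693 + 131
693 = 5×131 + 38
131 = 3×38 + 17
38 = 2×17 + 4
17 = 4×4 + 1
4 = 4×1 + 0
Since gcd(1517, 6761) = 1, back-substitute to write 1 as a combination:
1 = 17 − 4·4
1 = −4·38 + 9·17
1 = 9·131 − 31·38
1 = −31·693 + 164·131
1 = 164·1517 − 359·693
1 = −359·6761 + 1600·1517
So 1517·1600 ≡ 1 (mod 6761).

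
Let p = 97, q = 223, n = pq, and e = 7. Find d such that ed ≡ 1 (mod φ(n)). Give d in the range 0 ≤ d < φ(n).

φ(n) = (p−1)(q−1) = 96·222 = 21312.
Need d with 7·d ≡ 1 (mod 21312). Apply the extended Euclidean algorithm:
21312 = 3044·7 + 4
7 = 1·4 + 3
4 = 1·3 + 1
3 = 3·1 + 0
Back-substitute:
1 = 4 − 3
1 = −7 + 2·4
1 = 2·21312 − 6089·7
So 7·(-6089) ≡ 1 (mod 21312), hence d ≡ -6089 ≡ 15223 (mod 21312).

15223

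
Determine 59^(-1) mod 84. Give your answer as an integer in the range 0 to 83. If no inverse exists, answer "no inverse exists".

47

Extended Euclidean algorithm:
84 = 1·59 + 25
59 = 2·25 + 9
25 = 2·9 + 7
9 = 1·7 + 2
7 = 3·2 + 1
2 = 2·1 + 0
gcd = 1, so the inverse exists. Back-substitute:
1 = 7 − 3·2
1 = −3·9 + 4·7
1 = 4·25 − 11·9
1 = −11·59 + 26·25
1 = 26·84 − 37·59
Hence 59⁻¹ ≡ -37 ≡ 47 (mod 84).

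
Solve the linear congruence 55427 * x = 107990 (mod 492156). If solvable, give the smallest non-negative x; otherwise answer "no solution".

First find gcd(55427, 492156):
492156 = 8*55427 + 48740
55427 = 1*48740 + 6687
48740 = 7*6687 + 1931
6687 = 3*1931 + 894
1931 = 2*894 + 143
894 = 6*143 + 36
143 = 3*36 + 35
36 = 1*35 + 1
35 = 35*1 + 0
gcd = 1, so a unique solution mod 492156 exists.
Back-substitute for the Bézout coefficients:
1 = 36 − 35
1 = −143 + 4·36
1 = 4·894 − 25·143
1 = −25·1931 + 54·894
1 = 54·6687 − 187·1931
1 = −187·48740 + 1363·6687
1 = 1363·55427 − 1550·48740
1 = −1550·492156 + 13763·55427
So 55427·(13763) ≡ 1 (mod 492156), giving 55427⁻¹ ≡ 13763.
x ≡ 55427⁻¹·107990 ≡ 13763·107990 ≡ 447406 (mod 492156).

447406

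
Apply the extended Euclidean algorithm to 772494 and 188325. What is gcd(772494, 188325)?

Euclidean algorithm:
772494 = 4×188325 + 19194
188325 = 9×19194 + 15579
19194 = 1×15579 + 3615
15579 = 4×3615 + 1119
3615 = 3×1119 + 258
1119 = 4×258 + 87
258 = 2×87 + 84
87 = 1×84 + 3
84 = 28×3 + 0
gcd(772494, 188325) = 3.
Working backward:
3 = 87 − 84
3 = −258 + 3·87
3 = 3·1119 − 13·258
3 = −13·3615 + 42·1119
3 = 42·15579 − 181·3615
3 = −181·19194 + 223·15579
3 = 223·188325 − 2188·19194
3 = −2188·772494 + 8975·188325
So 3 = (-2188)·772494 + (8975)·188325.

3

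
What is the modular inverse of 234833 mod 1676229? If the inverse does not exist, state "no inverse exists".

Apply the Euclidean algorithm to 1676229 and 234833:
1676229 = 7·234833 + 32398
234833 = 7·32398 + 8047
32398 = 4·8047 + 210
8047 = 38·210 + 67
210 = 3·67 + 9
67 = 7·9 + 4
9 = 2·4 + 1
4 = 4·1 + 0
Since gcd(234833, 1676229) = 1, back-substitute to write 1 as a combination:
1 = 9 − 2·4
1 = −2·67 + 15·9
1 = 15·210 − 47·67
1 = −47·8047 + 1801·210
1 = 1801·32398 − 7251·8047
1 = −7251·234833 + 52558·32398
1 = 52558·1676229 − 375157·234833
So 234833·(-375157) ≡ 1 (mod 1676229), and -375157 ≡ 1301072 (mod 1676229).

1301072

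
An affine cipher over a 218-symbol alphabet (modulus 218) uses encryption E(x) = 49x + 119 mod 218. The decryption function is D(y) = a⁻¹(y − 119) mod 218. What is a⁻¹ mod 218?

Extended Euclidean algorithm:
218 = 4·49 + 22
49 = 2·22 + 5
22 = 4·5 + 2
5 = 2·2 + 1
2 = 2·1 + 0
Since gcd(49, 218) = 1, back-substitute to write 1 as a combination:
1 = 5 − 2·2
1 = −2·22 + 9·5
1 = 9·49 − 20·22
1 = −20·218 + 89·49
So 49·89 ≡ 1 (mod 218).

89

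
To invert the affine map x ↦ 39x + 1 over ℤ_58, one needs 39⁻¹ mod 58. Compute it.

3

gcd(58, 39) by repeated division:
58 = 1*39 + 19
39 = 2*19 + 1
19 = 19*1 + 0
Since gcd(39, 58) = 1, back-substitute to write 1 as a combination:
1 = 39 − 2·19
1 = −2·58 + 3·39
So 39·3 ≡ 1 (mod 58).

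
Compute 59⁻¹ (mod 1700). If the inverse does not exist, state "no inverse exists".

Apply the Euclidean algorithm to 1700 and 59:
1700 = 28*59 + 48
59 = 1*48 + 11
48 = 4*11 + 4
11 = 2*4 + 3
4 = 1*3 + 1
3 = 3*1 + 0
Since gcd(59, 1700) = 1, back-substitute to write 1 as a combination:
1 = 4 − 3
1 = −11 + 3·4
1 = 3·48 − 13·11
1 = −13·59 + 16·48
1 = 16·1700 − 461·59
Hence 59⁻¹ ≡ -461 ≡ 1239 (mod 1700).

1239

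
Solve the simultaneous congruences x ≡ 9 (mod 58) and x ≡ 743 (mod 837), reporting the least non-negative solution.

Write x = 9 + 58·k. Then 58·k ≡ 743 − 9 ≡ 734 (mod 837).
Need 58⁻¹ mod 837. Extended Euclid on (837, 58):
837 = 14*58 + 25
58 = 2*25 + 8
25 = 3*8 + 1
8 = 8*1 + 0
Back-substitute:
1 = 25 − 3·8
1 = −3·58 + 7·25
1 = 7·837 − 101·58
58⁻¹ ≡ 736 (mod 837), so k ≡ 736·734 ≡ 359 (mod 837).
x = 9 + 58·359 = 20831.

20831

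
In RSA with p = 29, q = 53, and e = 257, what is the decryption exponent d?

17

φ(n) = (p−1)(q−1) = 28·52 = 1456.
Need d with 257·d ≡ 1 (mod 1456). Apply the extended Euclidean algorithm:
1456 = 5*257 + 171
257 = 1*171 + 86
171 = 1*86 + 85
86 = 1*85 + 1
85 = 85*1 + 0
Back-substitute:
1 = 86 − 85
1 = −171 + 2·86
1 = 2·257 − 3·171
1 = −3·1456 + 17·257
So 257·17 ≡ 1 (mod 1456), hence d = 17.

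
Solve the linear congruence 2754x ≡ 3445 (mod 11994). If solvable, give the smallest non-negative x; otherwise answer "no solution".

gcd(2754, 11994):
11994 = 4*2754 + 978
2754 = 2*978 + 798
978 = 1*798 + 180
798 = 4*180 + 78
180 = 2*78 + 24
78 = 3*24 + 6
24 = 4*6 + 0
gcd = 6, but 6 ∤ 3445, so the congruence has no solution.

no solution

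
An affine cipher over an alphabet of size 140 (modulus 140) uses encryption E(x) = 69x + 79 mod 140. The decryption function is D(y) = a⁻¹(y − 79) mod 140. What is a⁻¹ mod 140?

69

Run Euclid on (140, 69):
140 = 2×69 + 2
69 = 34×2 + 1
2 = 2×1 + 0
Since gcd(69, 140) = 1, back-substitute to write 1 as a combination:
1 = 69 − 34·2
1 = −34·140 + 69·69
So 69·69 ≡ 1 (mod 140).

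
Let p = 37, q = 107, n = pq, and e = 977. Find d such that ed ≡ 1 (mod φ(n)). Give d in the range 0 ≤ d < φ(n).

φ(n) = (p−1)(q−1) = 36·106 = 3816.
Need d with 977·d ≡ 1 (mod 3816). Apply the extended Euclidean algorithm:
3816 = 3*977 + 885
977 = 1*885 + 92
885 = 9*92 + 57
92 = 1*57 + 35
57 = 1*35 + 22
35 = 1*22 + 13
22 = 1*13 + 9
13 = 1*9 + 4
9 = 2*4 + 1
4 = 4*1 + 0
Back-substitute:
1 = 9 − 2·4
1 = −2·13 + 3·9
1 = 3·22 − 5·13
1 = −5·35 + 8·22
1 = 8·57 − 13·35
1 = −13·92 + 21·57
1 = 21·885 − 202·92
1 = −202·977 + 223·885
1 = 223·3816 − 871·977
So 977·(-871) ≡ 1 (mod 3816), hence d ≡ -871 ≡ 2945 (mod 3816).

2945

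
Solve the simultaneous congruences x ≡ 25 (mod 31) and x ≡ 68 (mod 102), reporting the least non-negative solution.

986

Write x = 25 + 31·k. Then 31·k ≡ 68 − 25 ≡ 43 (mod 102).
Need 31⁻¹ mod 102. Extended Euclid on (102, 31):
102 = 3·31 + 9
31 = 3·9 + 4
9 = 2·4 + 1
4 = 4·1 + 0
Back-substitute:
1 = 9 − 2·4
1 = −2·31 + 7·9
1 = 7·102 − 23·31
31⁻¹ ≡ 79 (mod 102), so k ≡ 79·43 ≡ 31 (mod 102).
x = 25 + 31·31 = 986.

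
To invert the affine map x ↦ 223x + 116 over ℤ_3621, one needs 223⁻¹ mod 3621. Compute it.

gcd(3621, 223) by repeated division:
3621 = 16·223 + 53
223 = 4·53 + 11
53 = 4·11 + 9
11 = 1·9 + 2
9 = 4·2 + 1
2 = 2·1 + 0
gcd = 1, so the inverse exists. Back-substitute:
1 = 9 − 4·2
1 = −4·11 + 5·9
1 = 5·53 − 24·11
1 = −24·223 + 101·53
1 = 101·3621 − 1640·223
So 223·(-1640) ≡ 1 (mod 3621), and -1640 ≡ 1981 (mod 3621).

1981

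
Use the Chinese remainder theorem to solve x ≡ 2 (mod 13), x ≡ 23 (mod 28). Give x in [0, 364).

275

Write x = 2 + 13·k. Then 13·k ≡ 23 − 2 ≡ 21 (mod 28).
Need 13⁻¹ mod 28. Extended Euclid on (28, 13):
28 = 2*13 + 2
13 = 6*2 + 1
2 = 2*1 + 0
Back-substitute:
1 = 13 − 6·2
1 = −6·28 + 13·13
13⁻¹ ≡ 13 (mod 28), so k ≡ 13·21 ≡ 21 (mod 28).
x = 2 + 13·21 = 275.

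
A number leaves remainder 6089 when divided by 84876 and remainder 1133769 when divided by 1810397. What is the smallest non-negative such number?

Write x = 6089 + 84876·k. Then 84876·k ≡ 1133769 − 6089 ≡ 1127680 (mod 1810397).
Need 84876⁻¹ mod 1810397. Extended Euclid on (1810397, 84876):
1810397 = 21·84876 + 28001
84876 = 3·28001 + 873
28001 = 32·873 + 65
873 = 13·65 + 28
65 = 2·28 + 9
28 = 3·9 + 1
9 = 9·1 + 0
Back-substitute:
1 = 28 − 3·9
1 = −3·65 + 7·28
1 = 7·873 − 94·65
1 = −94·28001 + 3015·873
1 = 3015·84876 − 9139·28001
1 = −9139·1810397 + 194934·84876
84876⁻¹ ≡ 194934 (mod 1810397), so k ≡ 194934·1127680 ≡ 1148586 (mod 1810397).
x = 6089 + 84876·1148586 = 97487391425.

97487391425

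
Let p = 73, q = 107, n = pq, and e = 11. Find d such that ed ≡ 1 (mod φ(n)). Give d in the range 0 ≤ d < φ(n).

4163

φ(n) = (p−1)(q−1) = 72·106 = 7632.
Need d with 11·d ≡ 1 (mod 7632). Apply the extended Euclidean algorithm:
7632 = 693*11 + 9
11 = 1*9 + 2
9 = 4*2 + 1
2 = 2*1 + 0
Back-substitute:
1 = 9 − 4·2
1 = −4·11 + 5·9
1 = 5·7632 − 3469·11
So 11·(-3469) ≡ 1 (mod 7632), hence d ≡ -3469 ≡ 4163 (mod 7632).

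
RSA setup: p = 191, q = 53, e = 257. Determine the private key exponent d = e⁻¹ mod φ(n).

φ(n) = (p−1)(q−1) = 190·52 = 9880.
Need d with 257·d ≡ 1 (mod 9880). Apply the extended Euclidean algorithm:
9880 = 38·257 + 114
257 = 2·114 + 29
114 = 3·29 + 27
29 = 1·27 + 2
27 = 13·2 + 1
2 = 2·1 + 0
Back-substitute:
1 = 27 − 13·2
1 = −13·29 + 14·27
1 = 14·114 − 55·29
1 = −55·257 + 124·114
1 = 124·9880 − 4767·257
So 257·(-4767) ≡ 1 (mod 9880), hence d ≡ -4767 ≡ 5113 (mod 9880).

5113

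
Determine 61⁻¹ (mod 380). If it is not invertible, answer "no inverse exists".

81

Run Euclid on (380, 61):
380 = 6·61 + 14
61 = 4·14 + 5
14 = 2·5 + 4
5 = 1·4 + 1
4 = 4·1 + 0
Since gcd(61, 380) = 1, back-substitute to write 1 as a combination:
1 = 5 − 4
1 = −14 + 3·5
1 = 3·61 − 13·14
1 = −13·380 + 81·61
So 61·81 ≡ 1 (mod 380).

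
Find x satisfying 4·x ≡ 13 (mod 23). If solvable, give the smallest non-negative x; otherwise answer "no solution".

9

First find gcd(4, 23):
23 = 5·4 + 3
4 = 1·3 + 1
3 = 3·1 + 0
gcd = 1, so a unique solution mod 23 exists.
Back-substitute for the Bézout coefficients:
1 = 4 − 3
1 = −23 + 6·4
So 4·(6) ≡ 1 (mod 23), giving 4⁻¹ ≡ 6.
x ≡ 4⁻¹·13 ≡ 6·13 ≡ 9 (mod 23).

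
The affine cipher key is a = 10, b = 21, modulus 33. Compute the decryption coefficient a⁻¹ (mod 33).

Apply the Euclidean algorithm to 33 and 10:
33 = 3·10 + 3
10 = 3·3 + 1
3 = 3·1 + 0
Since gcd(10, 33) = 1, back-substitute to write 1 as a combination:
1 = 10 − 3·3
1 = −3·33 + 10·10
So 10·10 ≡ 1 (mod 33).

10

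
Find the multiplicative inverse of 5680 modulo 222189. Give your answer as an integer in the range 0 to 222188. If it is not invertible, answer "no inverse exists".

153772

Extended Euclidean algorithm:
222189 = 39×5680 + 669
5680 = 8×669 + 328
669 = 2×328 + 13
328 = 25×13 + 3
13 = 4×3 + 1
3 = 3×1 + 0
The gcd is 1. Working backward:
1 = 13 − 4·3
1 = −4·328 + 101·13
1 = 101·669 − 206·328
1 = −206·5680 + 1749·669
1 = 1749·222189 − 68417·5680
So 5680·(-68417) ≡ 1 (mod 222189), and -68417 ≡ 153772 (mod 222189).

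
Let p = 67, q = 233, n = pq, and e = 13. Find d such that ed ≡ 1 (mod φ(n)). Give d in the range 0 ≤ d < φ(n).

φ(n) = (p−1)(q−1) = 66·232 = 15312.
Need d with 13·d ≡ 1 (mod 15312). Apply the extended Euclidean algorithm:
15312 = 1177×13 + 11
13 = 1×11 + 2
11 = 5×2 + 1
2 = 2×1 + 0
Back-substitute:
1 = 11 − 5·2
1 = −5·13 + 6·11
1 = 6·15312 − 7067·13
So 13·(-7067) ≡ 1 (mod 15312), hence d ≡ -7067 ≡ 8245 (mod 15312).

8245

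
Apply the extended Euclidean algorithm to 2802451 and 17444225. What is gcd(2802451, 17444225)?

Apply Euclid's algorithm to 17444225 and 2802451:
17444225 = 6·2802451 + 629519
2802451 = 4·629519 + 284375
629519 = 2·284375 + 60769
284375 = 4·60769 + 41299
60769 = 1·41299 + 19470
41299 = 2·19470 + 2359
19470 = 8·2359 + 598
2359 = 3·598 + 565
598 = 1·565 + 33
565 = 17·33 + 4
33 = 8·4 + 1
4 = 4·1 + 0
gcd(2802451, 17444225) = 1.
Express as a combination:
1 = 33 − 8·4
1 = −8·565 + 137·33
1 = 137·598 − 145·565
1 = −145·2359 + 572·598
1 = 572·19470 − 4721·2359
1 = −4721·41299 + 10014·19470
1 = 10014·60769 − 14735·41299
1 = −14735·284375 + 68954·60769
1 = 68954·629519 − 152643·284375
1 = −152643·2802451 + 679526·629519
1 = 679526·17444225 − 4229799·2802451
So 1 = (679526)·17444225 + (-4229799)·2802451.

1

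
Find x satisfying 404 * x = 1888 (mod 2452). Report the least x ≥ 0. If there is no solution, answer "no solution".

First find gcd(404, 2452):
2452 = 6·404 + 28
404 = 14·28 + 12
28 = 2·12 + 4
12 = 3·4 + 0
gcd = 4 and 4 | 1888, so solutions exist. Divide through by 4: 101x ≡ 472 (mod 613).
Now find 101⁻¹ mod 613:
613 = 6×101 + 7
101 = 14×7 + 3
7 = 2×3 + 1
3 = 3×1 + 0
Back-substitute:
1 = 7 − 2·3
1 = −2·101 + 29·7
1 = 29·613 − 176·101
So 101·(-176) ≡ 1 (mod 613), i.e. 101⁻¹ ≡ 437.
Then x ≡ 437·472 ≡ 296 (mod 613); the smallest non-negative solution is x = 296.

296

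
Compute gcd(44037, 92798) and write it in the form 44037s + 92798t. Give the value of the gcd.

Repeated division:
92798 = 2·44037 + 4724
44037 = 9·4724 + 1521
4724 = 3·1521 + 161
1521 = 9·161 + 72
161 = 2·72 + 17
72 = 4·17 + 4
17 = 4·4 + 1
4 = 4·1 + 0
gcd(44037, 92798) = 1.
Working backward:
1 = 17 − 4·4
1 = −4·72 + 17·17
1 = 17·161 − 38·72
1 = −38·1521 + 359·161
1 = 359·4724 − 1115·1521
1 = −1115·44037 + 10394·4724
1 = 10394·92798 − 21903·44037
So 1 = (10394)·92798 + (-21903)·44037.

1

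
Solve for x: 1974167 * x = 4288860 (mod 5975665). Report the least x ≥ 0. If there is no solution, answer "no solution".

1563475

First find gcd(1974167, 5975665):
5975665 = 3×1974167 + 53164
1974167 = 37×53164 + 7099
53164 = 7×7099 + 3471
7099 = 2×3471 + 157
3471 = 22×157 + 17
157 = 9×17 + 4
17 = 4×4 + 1
4 = 4×1 + 0
gcd = 1, so a unique solution mod 5975665 exists.
Back-substitute for the Bézout coefficients:
1 = 17 − 4·4
1 = −4·157 + 37·17
1 = 37·3471 − 818·157
1 = −818·7099 + 1673·3471
1 = 1673·53164 − 12529·7099
1 = −12529·1974167 + 465246·53164
1 = 465246·5975665 − 1408267·1974167
So 1974167·(-1408267) ≡ 1 (mod 5975665), giving 1974167⁻¹ ≡ 4567398.
x ≡ 1974167⁻¹·4288860 ≡ 4567398·4288860 ≡ 1563475 (mod 5975665).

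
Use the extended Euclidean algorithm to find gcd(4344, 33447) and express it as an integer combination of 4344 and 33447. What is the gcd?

3

Repeated division:
33447 = 7×4344 + 3039
4344 = 1×3039 + 1305
3039 = 2×1305 + 429
1305 = 3×429 + 18
429 = 23×18 + 15
18 = 1×15 + 3
15 = 5×3 + 0
gcd(4344, 33447) = 3.
Working backward:
3 = 18 − 15
3 = −429 + 24·18
3 = 24·1305 − 73·429
3 = −73·3039 + 170·1305
3 = 170·4344 − 243·3039
3 = −243·33447 + 1871·4344
So 3 = (-243)·33447 + (1871)·4344.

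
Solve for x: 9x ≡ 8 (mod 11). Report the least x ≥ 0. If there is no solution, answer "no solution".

7

First find gcd(9, 11):
11 = 1×9 + 2
9 = 4×2 + 1
2 = 2×1 + 0
gcd = 1, so a unique solution mod 11 exists.
Back-substitute for the Bézout coefficients:
1 = 9 − 4·2
1 = −4·11 + 5·9
So 9·(5) ≡ 1 (mod 11), giving 9⁻¹ ≡ 5.
x ≡ 9⁻¹·8 ≡ 5·8 ≡ 7 (mod 11).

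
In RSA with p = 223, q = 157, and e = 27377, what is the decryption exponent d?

φ(n) = (p−1)(q−1) = 222·156 = 34632.
Need d with 27377·d ≡ 1 (mod 34632). Apply the extended Euclidean algorithm:
34632 = 1*27377 + 7255
27377 = 3*7255 + 5612
7255 = 1*5612 + 1643
5612 = 3*1643 + 683
1643 = 2*683 + 277
683 = 2*277 + 129
277 = 2*129 + 19
129 = 6*19 + 15
19 = 1*15 + 4
15 = 3*4 + 3
4 = 1*3 + 1
3 = 3*1 + 0
Back-substitute:
1 = 4 − 3
1 = −15 + 4·4
1 = 4·19 − 5·15
1 = −5·129 + 34·19
1 = 34·277 − 73·129
1 = −73·683 + 180·277
1 = 180·1643 − 433·683
1 = −433·5612 + 1479·1643
1 = 1479·7255 − 1912·5612
1 = −1912·27377 + 7215·7255
1 = 7215·34632 − 9127·27377
So 27377·(-9127) ≡ 1 (mod 34632), hence d ≡ -9127 ≡ 25505 (mod 34632).

25505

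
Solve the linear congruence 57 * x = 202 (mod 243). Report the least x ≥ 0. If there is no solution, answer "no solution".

gcd(57, 243):
243 = 4*57 + 15
57 = 3*15 + 12
15 = 1*12 + 3
12 = 4*3 + 0
gcd = 3, but 3 ∤ 202, so the congruence has no solution.

no solution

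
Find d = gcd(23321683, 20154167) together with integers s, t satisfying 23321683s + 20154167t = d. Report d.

Euclidean algorithm:
23321683 = 1×20154167 + 3167516
20154167 = 6×3167516 + 1149071
3167516 = 2×1149071 + 869374
1149071 = 1×869374 + 279697
869374 = 3×279697 + 30283
279697 = 9×30283 + 7150
30283 = 4×7150 + 1683
7150 = 4×1683 + 418
1683 = 4×418 + 11
418 = 38×11 + 0
gcd(23321683, 20154167) = 11.
Working backward:
11 = 1683 − 4·418
11 = −4·7150 + 17·1683
11 = 17·30283 − 72·7150
11 = −72·279697 + 665·30283
11 = 665·869374 − 2067·279697
11 = −2067·1149071 + 2732·869374
11 = 2732·3167516 − 7531·1149071
11 = −7531·20154167 + 47918·3167516
11 = 47918·23321683 − 55449·20154167
So 11 = (47918)·23321683 + (-55449)·20154167.

11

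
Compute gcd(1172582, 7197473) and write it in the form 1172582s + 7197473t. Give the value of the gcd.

Repeated division:
7197473 = 6×1172582 + 161981
1172582 = 7×161981 + 38715
161981 = 4×38715 + 7121
38715 = 5×7121 + 3110
7121 = 2×3110 + 901
3110 = 3×901 + 407
901 = 2×407 + 87
407 = 4×87 + 59
87 = 1×59 + 28
59 = 2×28 + 3
28 = 9×3 + 1
3 = 3×1 + 0
gcd(1172582, 7197473) = 1.
Working backward:
1 = 28 − 9·3
1 = −9·59 + 19·28
1 = 19·87 − 28·59
1 = −28·407 + 131·87
1 = 131·901 − 290·407
1 = −290·3110 + 1001·901
1 = 1001·7121 − 2292·3110
1 = −2292·38715 + 12461·7121
1 = 12461·161981 − 52136·38715
1 = −52136·1172582 + 377413·161981
1 = 377413·7197473 − 2316614·1172582
So 1 = (377413)·7197473 + (-2316614)·1172582.

1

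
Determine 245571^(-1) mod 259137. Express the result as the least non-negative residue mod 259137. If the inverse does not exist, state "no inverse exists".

no inverse exists

Euclidean algorithm on 259137, 245571:
259137 = 1*245571 + 13566
245571 = 18*13566 + 1383
13566 = 9*1383 + 1119
1383 = 1*1119 + 264
1119 = 4*264 + 63
264 = 4*63 + 12
63 = 5*12 + 3
12 = 4*3 + 0
The gcd is 3, not 1, hence no inverse exists.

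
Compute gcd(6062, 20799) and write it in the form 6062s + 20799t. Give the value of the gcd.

1

Repeated division:
20799 = 3·6062 + 2613
6062 = 2·2613 + 836
2613 = 3·836 + 105
836 = 7·105 + 101
105 = 1·101 + 4
101 = 25·4 + 1
4 = 4·1 + 0
gcd(6062, 20799) = 1.
Back-substituting:
1 = 101 − 25·4
1 = −25·105 + 26·101
1 = 26·836 − 207·105
1 = −207·2613 + 647·836
1 = 647·6062 − 1501·2613
1 = −1501·20799 + 5150·6062
So 1 = (-1501)·20799 + (5150)·6062.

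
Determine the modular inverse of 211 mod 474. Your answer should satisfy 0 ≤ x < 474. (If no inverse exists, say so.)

319

Extended Euclidean algorithm:
474 = 2·211 + 52
211 = 4·52 + 3
52 = 17·3 + 1
3 = 3·1 + 0
The gcd is 1. Working backward:
1 = 52 − 17·3
1 = −17·211 + 69·52
1 = 69·474 − 155·211
Thus 211·(-155) ≡ 1 (mod 474); reducing, -155 mod 474 = 319.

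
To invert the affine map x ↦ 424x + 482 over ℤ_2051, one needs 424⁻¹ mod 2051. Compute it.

1843

Run Euclid on (2051, 424):
2051 = 4*424 + 355
424 = 1*355 + 69
355 = 5*69 + 10
69 = 6*10 + 9
10 = 1*9 + 1
9 = 9*1 + 0
Since gcd(424, 2051) = 1, back-substitute to write 1 as a combination:
1 = 10 − 9
1 = −69 + 7·10
1 = 7·355 − 36·69
1 = −36·424 + 43·355
1 = 43·2051 − 208·424
Thus 424·(-208) ≡ 1 (mod 2051); reducing, -208 mod 2051 = 1843.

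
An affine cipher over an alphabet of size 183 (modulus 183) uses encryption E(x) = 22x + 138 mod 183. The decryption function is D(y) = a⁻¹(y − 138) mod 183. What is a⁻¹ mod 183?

gcd(183, 22) by repeated division:
183 = 8×22 + 7
22 = 3×7 + 1
7 = 7×1 + 0
gcd = 1, so the inverse exists. Back-substitute:
1 = 22 − 3·7
1 = −3·183 + 25·22
So 22·25 ≡ 1 (mod 183).

25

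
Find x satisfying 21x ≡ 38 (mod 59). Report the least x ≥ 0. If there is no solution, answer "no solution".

First find gcd(21, 59):
59 = 2*21 + 17
21 = 1*17 + 4
17 = 4*4 + 1
4 = 4*1 + 0
gcd = 1, so a unique solution mod 59 exists.
Back-substitute for the Bézout coefficients:
1 = 17 − 4·4
1 = −4·21 + 5·17
1 = 5·59 − 14·21
So 21·(-14) ≡ 1 (mod 59), giving 21⁻¹ ≡ 45.
x ≡ 21⁻¹·38 ≡ 45·38 ≡ 58 (mod 59).

58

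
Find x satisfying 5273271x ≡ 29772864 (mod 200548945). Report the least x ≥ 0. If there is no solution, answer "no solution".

First find gcd(5273271, 200548945):
200548945 = 38×5273271 + 164647
5273271 = 32×164647 + 4567
164647 = 36×4567 + 235
4567 = 19×235 + 102
235 = 2×102 + 31
102 = 3×31 + 9
31 = 3×9 + 4
9 = 2×4 + 1
4 = 4×1 + 0
gcd = 1, so a unique solution mod 200548945 exists.
Back-substitute for the Bézout coefficients:
1 = 9 − 2·4
1 = −2·31 + 7·9
1 = 7·102 − 23·31
1 = −23·235 + 53·102
1 = 53·4567 − 1030·235
1 = −1030·164647 + 37133·4567
1 = 37133·5273271 − 1189286·164647
1 = −1189286·200548945 + 45230001·5273271
So 5273271·(45230001) ≡ 1 (mod 200548945), giving 5273271⁻¹ ≡ 45230001.
x ≡ 5273271⁻¹·29772864 ≡ 45230001·29772864 ≡ 65854529 (mod 200548945).

65854529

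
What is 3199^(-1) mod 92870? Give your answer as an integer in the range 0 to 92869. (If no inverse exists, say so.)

Apply the Euclidean algorithm to 92870 and 3199:
92870 = 29·3199 + 99
3199 = 32·99 + 31
99 = 3·31 + 6
31 = 5·6 + 1
6 = 6·1 + 0
Since gcd(3199, 92870) = 1, back-substitute to write 1 as a combination:
1 = 31 − 5·6
1 = −5·99 + 16·31
1 = 16·3199 − 517·99
1 = −517·92870 + 15009·3199
So 3199·15009 ≡ 1 (mod 92870).

15009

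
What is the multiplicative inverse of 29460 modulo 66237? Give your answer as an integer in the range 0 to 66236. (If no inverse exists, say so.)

Compute gcd(29460, 66237):
66237 = 2*29460 + 7317
29460 = 4*7317 + 192
7317 = 38*192 + 21
192 = 9*21 + 3
21 = 7*3 + 0
The gcd is 3, not 1, hence no inverse exists.

no inverse exists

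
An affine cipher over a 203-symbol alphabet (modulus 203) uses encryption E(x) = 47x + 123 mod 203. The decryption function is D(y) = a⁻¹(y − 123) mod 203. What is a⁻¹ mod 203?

gcd(203, 47) by repeated division:
203 = 4·47 + 15
47 = 3·15 + 2
15 = 7·2 + 1
2 = 2·1 + 0
gcd = 1, so the inverse exists. Back-substitute:
1 = 15 − 7·2
1 = −7·47 + 22·15
1 = 22·203 − 95·47
So 47·(-95) ≡ 1 (mod 203), and -95 ≡ 108 (mod 203).

108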